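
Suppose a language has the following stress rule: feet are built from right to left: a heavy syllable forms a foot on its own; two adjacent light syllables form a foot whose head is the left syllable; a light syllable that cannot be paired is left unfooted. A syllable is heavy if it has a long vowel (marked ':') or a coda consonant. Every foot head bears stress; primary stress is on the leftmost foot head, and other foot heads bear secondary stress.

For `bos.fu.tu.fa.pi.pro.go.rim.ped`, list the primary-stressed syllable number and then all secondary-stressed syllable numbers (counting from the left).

Weights: 1 bos H, 2 fu L, 3 tu L, 4 fa L, 5 pi L, 6 pro L, 7 go L, 8 rim H, 9 ped H.
Parse right to left (heavy = foot alone; LL = one foot; stranded L unfooted): (ˈbos) (ˈfu.tu) (ˈfa.pi) (ˈpro.go) (ˈrim) (ˈped).
Foot heads: 1, 2, 4, 6, 8, 9.
Primary stress on the leftmost head = syllable 1.
Secondary stress on 2, 4, 6, 8, 9: ˈbos.ˌfu.tu.ˌfa.pi.ˌpro.go.ˌrim.ˌped.

primary 1, secondary 2, 4, 6, 8, 9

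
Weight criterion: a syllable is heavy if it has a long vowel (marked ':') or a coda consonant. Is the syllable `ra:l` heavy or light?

`ra:l`: long vowel, closed (coda /l/). Long vowel and closed → heavy.

heavy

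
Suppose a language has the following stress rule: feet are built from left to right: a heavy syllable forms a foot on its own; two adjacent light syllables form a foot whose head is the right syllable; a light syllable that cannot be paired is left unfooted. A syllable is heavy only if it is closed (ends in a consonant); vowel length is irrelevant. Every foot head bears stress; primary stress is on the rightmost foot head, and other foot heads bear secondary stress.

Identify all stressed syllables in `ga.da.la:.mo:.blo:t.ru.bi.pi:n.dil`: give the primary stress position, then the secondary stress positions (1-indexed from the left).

Weights: 1 ga L, 2 da L, 3 la: L, 4 mo: L, 5 blo:t H, 6 ru L, 7 bi L, 8 pi:n H, 9 dil H.
Parse left to right (heavy = foot alone; LL = one foot; stranded L unfooted): (ga.ˈda) (la:.ˈmo:) (ˈblo:t) (ru.ˈbi) (ˈpi:n) (ˈdil).
Foot heads: 2, 4, 5, 7, 8, 9.
Primary stress on the rightmost head = syllable 9.
Secondary stress on 2, 4, 5, 7, 8: ga.ˌda.la:.ˌmo:.ˌblo:t.ru.ˌbi.ˌpi:n.ˈdil.

primary 9, secondary 2, 4, 5, 7, 8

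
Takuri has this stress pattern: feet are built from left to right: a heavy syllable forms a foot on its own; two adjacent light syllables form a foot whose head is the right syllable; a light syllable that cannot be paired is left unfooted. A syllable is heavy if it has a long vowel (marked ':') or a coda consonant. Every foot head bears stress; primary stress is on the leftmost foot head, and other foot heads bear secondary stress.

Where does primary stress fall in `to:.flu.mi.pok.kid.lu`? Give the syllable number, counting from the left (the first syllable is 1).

Weights: 1 to: H, 2 flu L, 3 mi L, 4 pok H, 5 kid H, 6 lu L.
Parse left to right (heavy = foot alone; LL = one foot; stranded L unfooted): (ˈto:) (flu.ˈmi) (ˈpok) (ˈkid) lu.
Foot heads: 1, 3, 4, 5.
Primary stress on the leftmost head = syllable 1.
Primary stress: syllable 1 → ˈto:.flu.mi.pok.kid.lu.

1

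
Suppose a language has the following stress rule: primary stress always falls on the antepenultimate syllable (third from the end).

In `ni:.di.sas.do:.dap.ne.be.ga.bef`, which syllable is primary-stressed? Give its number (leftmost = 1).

7

The word has 9 syllables; the antepenultimate syllable (third from the end) is syllable 7 (be).
Primary stress: syllable 7 → ni:.di.sas.do:.dap.ne.ˈbe.ga.bef.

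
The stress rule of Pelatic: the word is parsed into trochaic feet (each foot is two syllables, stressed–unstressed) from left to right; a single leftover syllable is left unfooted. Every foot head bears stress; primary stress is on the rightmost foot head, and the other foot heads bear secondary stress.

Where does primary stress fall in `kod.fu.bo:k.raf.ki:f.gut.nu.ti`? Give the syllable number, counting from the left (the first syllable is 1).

7

Parse left to right into trochaic (ˈσσ) feet: (ˈkod.fu) (ˈbo:k.raf) (ˈki:f.gut) (ˈnu.ti).
Foot heads (stressed positions): 1, 3, 5, 7.
End Rule Rightmost: primary stress on the rightmost head = syllable 7.
Primary stress: syllable 7 → kod.fu.bo:k.raf.ki:f.gut.ˈnu.ti.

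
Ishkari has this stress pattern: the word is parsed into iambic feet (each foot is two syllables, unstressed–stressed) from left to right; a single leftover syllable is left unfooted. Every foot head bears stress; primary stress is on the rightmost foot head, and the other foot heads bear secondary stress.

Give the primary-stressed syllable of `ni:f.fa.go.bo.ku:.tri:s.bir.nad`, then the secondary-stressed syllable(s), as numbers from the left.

primary 8, secondary 2, 4, 6

Parse left to right into iambic (σˈσ) feet: (ni:f.ˈfa) (go.ˈbo) (ku:.ˈtri:s) (bir.ˈnad).
Foot heads (stressed positions): 2, 4, 6, 8.
End Rule Rightmost: primary stress on the rightmost head = syllable 8.
Secondary stress on 2, 4, 6: ni:f.ˌfa.go.ˌbo.ku:.ˌtri:s.bir.ˈnad.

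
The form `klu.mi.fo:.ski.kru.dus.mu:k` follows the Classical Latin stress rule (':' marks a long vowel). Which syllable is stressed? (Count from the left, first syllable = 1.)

6

Classical Latin: stress the penult if heavy (long vowel or closed), else the antepenult.
Weights: 5 kru L, 6 dus H, 7 mu:k H.
The penult (syllable 6, dus) is heavy, so it takes stress.
Stress on syllable 6: klu.mi.fo:.ski.kru.ˈdus.mu:k.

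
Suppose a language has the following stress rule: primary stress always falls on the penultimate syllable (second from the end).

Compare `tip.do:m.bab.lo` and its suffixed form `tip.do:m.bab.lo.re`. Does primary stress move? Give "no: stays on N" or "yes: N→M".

yes: 3→4

Base `tip.do:m.bab.lo` (4 syllables):
  The word has 4 syllables; the penultimate syllable (second from the end) is syllable 3 (bab).
  → primary stress on syllable 3.
Suffixed `tip.do:m.bab.lo.re` (5 syllables):
  The word has 5 syllables; the penultimate syllable (second from the end) is syllable 4 (lo).
  → primary stress on syllable 4.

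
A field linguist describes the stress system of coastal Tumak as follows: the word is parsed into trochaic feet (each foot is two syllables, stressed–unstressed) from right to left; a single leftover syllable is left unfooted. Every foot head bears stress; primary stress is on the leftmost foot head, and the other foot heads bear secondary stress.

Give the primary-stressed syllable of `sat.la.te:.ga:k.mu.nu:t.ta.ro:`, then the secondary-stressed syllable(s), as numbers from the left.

Parse right to left into trochaic (ˈσσ) feet: (ˈsat.la) (ˈte:.ga:k) (ˈmu.nu:t) (ˈta.ro:).
Foot heads (stressed positions): 1, 3, 5, 7.
End Rule Leftmost: primary stress on the leftmost head = syllable 1.
Secondary stress on 3, 5, 7: ˈsat.la.ˌte:.ga:k.ˌmu.nu:t.ˌta.ro:.

primary 1, secondary 3, 5, 7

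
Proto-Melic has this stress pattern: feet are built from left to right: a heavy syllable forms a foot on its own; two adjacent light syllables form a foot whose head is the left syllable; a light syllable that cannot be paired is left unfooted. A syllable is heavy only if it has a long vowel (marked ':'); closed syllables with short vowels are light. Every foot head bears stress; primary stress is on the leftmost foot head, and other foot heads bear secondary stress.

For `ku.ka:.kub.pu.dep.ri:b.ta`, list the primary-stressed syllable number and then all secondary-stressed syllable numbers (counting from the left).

primary 2, secondary 3, 6

Weights: 1 ku L, 2 ka: H, 3 kub L, 4 pu L, 5 dep L, 6 ri:b H, 7 ta L.
Parse left to right (heavy = foot alone; LL = one foot; stranded L unfooted): ku (ˈka:) (ˈkub.pu) dep (ˈri:b) ta.
Foot heads: 2, 3, 6.
Primary stress on the leftmost head = syllable 2.
Secondary stress on 3, 6: ku.ˈka:.ˌkub.pu.dep.ˌri:b.ta.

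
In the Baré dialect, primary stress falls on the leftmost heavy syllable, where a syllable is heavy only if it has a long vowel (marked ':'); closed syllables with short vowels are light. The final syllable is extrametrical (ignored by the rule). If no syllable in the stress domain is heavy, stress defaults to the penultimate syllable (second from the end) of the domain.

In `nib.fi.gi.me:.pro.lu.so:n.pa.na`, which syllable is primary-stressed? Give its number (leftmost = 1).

The final syllable (9, na) is extrametrical; the stress domain is syllables 1–8.
Weights: 1 nib L, 2 fi L, 3 gi L, 4 me: H, 5 pro L, 6 lu L, 7 so:n H, 8 pa L.
Heavy syllables in the domain: 4, 7. The leftmost is syllable 4 (me:).
Primary stress: syllable 4 → nib.fi.gi.ˈme:.pro.lu.so:n.pa.na.

4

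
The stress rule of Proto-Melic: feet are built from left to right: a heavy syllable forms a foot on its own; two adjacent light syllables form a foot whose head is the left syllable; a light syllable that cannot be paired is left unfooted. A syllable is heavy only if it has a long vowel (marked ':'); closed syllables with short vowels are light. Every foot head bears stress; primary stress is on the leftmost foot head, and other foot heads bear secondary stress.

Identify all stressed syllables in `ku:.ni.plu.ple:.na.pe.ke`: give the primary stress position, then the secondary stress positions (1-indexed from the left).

primary 1, secondary 2, 4, 5

Weights: 1 ku: H, 2 ni L, 3 plu L, 4 ple: H, 5 na L, 6 pe L, 7 ke L.
Parse left to right (heavy = foot alone; LL = one foot; stranded L unfooted): (ˈku:) (ˈni.plu) (ˈple:) (ˈna.pe) ke.
Foot heads: 1, 2, 4, 5.
Primary stress on the leftmost head = syllable 1.
Secondary stress on 2, 4, 5: ˈku:.ˌni.plu.ˌple:.ˌna.pe.ke.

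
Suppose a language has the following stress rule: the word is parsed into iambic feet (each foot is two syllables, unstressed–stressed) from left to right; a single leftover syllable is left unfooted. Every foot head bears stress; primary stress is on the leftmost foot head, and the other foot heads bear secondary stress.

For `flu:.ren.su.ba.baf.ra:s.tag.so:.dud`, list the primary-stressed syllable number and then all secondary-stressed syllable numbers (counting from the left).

Parse left to right into iambic (σˈσ) feet: (flu:.ˈren) (su.ˈba) (baf.ˈra:s) (tag.ˈso:) dud. Syllable 9 is left unfooted.
Foot heads (stressed positions): 2, 4, 6, 8.
End Rule Leftmost: primary stress on the leftmost head = syllable 2.
Secondary stress on 4, 6, 8: flu:.ˈren.su.ˌba.baf.ˌra:s.tag.ˌso:.dud.

primary 2, secondary 4, 6, 8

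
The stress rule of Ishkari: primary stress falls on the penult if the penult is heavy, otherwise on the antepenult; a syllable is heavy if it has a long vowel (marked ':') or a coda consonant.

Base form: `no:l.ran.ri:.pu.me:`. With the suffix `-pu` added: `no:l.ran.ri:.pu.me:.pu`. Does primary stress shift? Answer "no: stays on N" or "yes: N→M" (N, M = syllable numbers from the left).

Base `no:l.ran.ri:.pu.me:` (5 syllables):
  Weights: 3 ri: H, 4 pu L, 5 me: H.
  The penult (syllable 4, pu) is light, so stress falls on the antepenult (syllable 3, ri:).
  → primary stress on syllable 3.
Suffixed `no:l.ran.ri:.pu.me:.pu` (6 syllables):
  Weights: 4 pu L, 5 me: H, 6 pu L.
  The penult (syllable 5, me:) is heavy, so it takes stress.
  → primary stress on syllable 5.

yes: 3→5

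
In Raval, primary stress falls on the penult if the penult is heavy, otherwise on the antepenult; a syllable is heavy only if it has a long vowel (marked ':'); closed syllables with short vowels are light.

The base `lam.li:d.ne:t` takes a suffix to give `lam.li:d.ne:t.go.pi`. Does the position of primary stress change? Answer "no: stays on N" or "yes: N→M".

Base `lam.li:d.ne:t` (3 syllables):
  Weights: 1 lam L, 2 li:d H, 3 ne:t H.
  The penult (syllable 2, li:d) is heavy, so it takes stress.
  → primary stress on syllable 2.
Suffixed `lam.li:d.ne:t.go.pi` (5 syllables):
  Weights: 3 ne:t H, 4 go L, 5 pi L.
  The penult (syllable 4, go) is light, so stress falls on the antepenult (syllable 3, ne:t).
  → primary stress on syllable 3.

yes: 2→3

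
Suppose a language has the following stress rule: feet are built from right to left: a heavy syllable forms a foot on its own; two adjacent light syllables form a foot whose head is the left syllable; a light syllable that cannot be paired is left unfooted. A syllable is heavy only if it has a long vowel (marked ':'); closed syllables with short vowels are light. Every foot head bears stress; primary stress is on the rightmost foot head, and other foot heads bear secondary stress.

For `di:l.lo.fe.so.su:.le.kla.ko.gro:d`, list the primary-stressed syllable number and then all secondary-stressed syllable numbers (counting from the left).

primary 9, secondary 1, 3, 5, 7

Weights: 1 di:l H, 2 lo L, 3 fe L, 4 so L, 5 su: H, 6 le L, 7 kla L, 8 ko L, 9 gro:d H.
Parse right to left (heavy = foot alone; LL = one foot; stranded L unfooted): (ˈdi:l) lo (ˈfe.so) (ˈsu:) le (ˈkla.ko) (ˈgro:d).
Foot heads: 1, 3, 5, 7, 9.
Primary stress on the rightmost head = syllable 9.
Secondary stress on 1, 3, 5, 7: ˌdi:l.lo.ˌfe.so.ˌsu:.le.ˌkla.ko.ˈgro:d.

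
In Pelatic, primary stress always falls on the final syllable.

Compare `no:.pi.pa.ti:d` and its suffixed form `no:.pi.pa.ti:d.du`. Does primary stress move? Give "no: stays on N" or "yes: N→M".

Base `no:.pi.pa.ti:d` (4 syllables):
  The word has 4 syllables; the final syllable is syllable 4 (ti:d).
  → primary stress on syllable 4.
Suffixed `no:.pi.pa.ti:d.du` (5 syllables):
  The word has 5 syllables; the final syllable is syllable 5 (du).
  → primary stress on syllable 5.

yes: 4→5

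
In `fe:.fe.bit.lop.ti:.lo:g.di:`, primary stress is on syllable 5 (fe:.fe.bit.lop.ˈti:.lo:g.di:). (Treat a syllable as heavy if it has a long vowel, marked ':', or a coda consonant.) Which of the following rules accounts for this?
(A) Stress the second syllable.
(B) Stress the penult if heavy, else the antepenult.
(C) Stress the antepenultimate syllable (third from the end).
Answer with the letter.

C

Rule A → syllable 2 (observed: 5).
Rule B → syllable 6 (observed: 5).
Rule C → syllable 5 ✓.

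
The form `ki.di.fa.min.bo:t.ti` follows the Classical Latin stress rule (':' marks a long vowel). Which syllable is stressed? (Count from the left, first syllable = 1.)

Classical Latin: stress the penult if heavy (long vowel or closed), else the antepenult.
Weights: 4 min H, 5 bo:t H, 6 ti L.
The penult (syllable 5, bo:t) is heavy, so it takes stress.
Stress on syllable 5: ki.di.fa.min.ˈbo:t.ti.

5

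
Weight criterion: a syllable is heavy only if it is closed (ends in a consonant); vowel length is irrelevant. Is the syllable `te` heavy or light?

light

`te`: short vowel, open (no coda). Open (no coda) → light.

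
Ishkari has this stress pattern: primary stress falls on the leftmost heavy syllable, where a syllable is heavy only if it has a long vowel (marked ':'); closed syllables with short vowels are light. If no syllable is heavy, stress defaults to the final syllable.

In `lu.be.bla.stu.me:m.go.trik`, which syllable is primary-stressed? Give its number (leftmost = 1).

5

Weights: 1 lu L, 2 be L, 3 bla L, 4 stu L, 5 me:m H, 6 go L, 7 trik L.
Heavy syllables in the domain: 5. The leftmost is syllable 5 (me:m).
Primary stress: syllable 5 → lu.be.bla.stu.ˈme:m.go.trik.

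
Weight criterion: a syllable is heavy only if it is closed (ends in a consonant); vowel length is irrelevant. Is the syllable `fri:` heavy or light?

`fri:`: long vowel, open (no coda). Open (no coda) → light.

light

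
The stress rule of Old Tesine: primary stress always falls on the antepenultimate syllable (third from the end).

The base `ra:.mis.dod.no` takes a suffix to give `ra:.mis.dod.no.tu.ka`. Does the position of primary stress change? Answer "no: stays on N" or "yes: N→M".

yes: 2→4

Base `ra:.mis.dod.no` (4 syllables):
  The word has 4 syllables; the antepenultimate syllable (third from the end) is syllable 2 (mis).
  → primary stress on syllable 2.
Suffixed `ra:.mis.dod.no.tu.ka` (6 syllables):
  The word has 6 syllables; the antepenultimate syllable (third from the end) is syllable 4 (no).
  → primary stress on syllable 4.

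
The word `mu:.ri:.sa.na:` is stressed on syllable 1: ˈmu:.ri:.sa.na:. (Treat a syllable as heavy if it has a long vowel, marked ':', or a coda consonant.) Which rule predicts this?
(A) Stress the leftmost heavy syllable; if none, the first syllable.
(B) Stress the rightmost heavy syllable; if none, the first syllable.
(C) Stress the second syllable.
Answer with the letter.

A

Rule A → syllable 1 ✓.
Rule B → syllable 4 (observed: 1).
Rule C → syllable 2 (observed: 1).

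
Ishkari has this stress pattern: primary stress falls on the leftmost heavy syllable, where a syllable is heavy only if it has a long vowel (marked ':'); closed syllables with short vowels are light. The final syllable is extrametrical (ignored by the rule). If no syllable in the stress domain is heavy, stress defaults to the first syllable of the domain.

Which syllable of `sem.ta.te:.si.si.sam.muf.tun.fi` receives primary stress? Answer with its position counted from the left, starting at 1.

3

The final syllable (9, fi) is extrametrical; the stress domain is syllables 1–8.
Weights: 1 sem L, 2 ta L, 3 te: H, 4 si L, 5 si L, 6 sam L, 7 muf L, 8 tun L.
Heavy syllables in the domain: 3. The leftmost is syllable 3 (te:).
Primary stress: syllable 3 → sem.ta.ˈte:.si.si.sam.muf.tun.fi.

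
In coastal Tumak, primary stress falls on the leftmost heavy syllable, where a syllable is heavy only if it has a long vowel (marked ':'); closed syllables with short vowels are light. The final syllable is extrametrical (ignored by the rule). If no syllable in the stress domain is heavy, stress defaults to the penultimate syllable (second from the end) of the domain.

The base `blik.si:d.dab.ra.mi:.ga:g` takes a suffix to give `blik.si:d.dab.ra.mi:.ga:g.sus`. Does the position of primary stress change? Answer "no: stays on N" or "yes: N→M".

no: stays on 2

Base `blik.si:d.dab.ra.mi:.ga:g` (6 syllables):
  The final syllable (6, ga:g) is extrametrical; the stress domain is syllables 1–5.
  Weights: 1 blik L, 2 si:d H, 3 dab L, 4 ra L, 5 mi: H.
  Heavy syllables in the domain: 2, 5. The leftmost is syllable 2 (si:d).
  → primary stress on syllable 2.
Suffixed `blik.si:d.dab.ra.mi:.ga:g.sus` (7 syllables):
  The final syllable (7, sus) is extrametrical; the stress domain is syllables 1–6.
  Weights: 1 blik L, 2 si:d H, 3 dab L, 4 ra L, 5 mi: H, 6 ga:g H.
  Heavy syllables in the domain: 2, 5, 6. The leftmost is syllable 2 (si:d).
  → primary stress on syllable 2.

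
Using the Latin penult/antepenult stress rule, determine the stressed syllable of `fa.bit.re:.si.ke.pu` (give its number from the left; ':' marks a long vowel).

Classical Latin: stress the penult if heavy (long vowel or closed), else the antepenult.
Weights: 4 si L, 5 ke L, 6 pu L.
The penult (syllable 5, ke) is light, so stress falls on the antepenult (syllable 4, si).
Stress on syllable 4: fa.bit.re:.ˈsi.ke.pu.

4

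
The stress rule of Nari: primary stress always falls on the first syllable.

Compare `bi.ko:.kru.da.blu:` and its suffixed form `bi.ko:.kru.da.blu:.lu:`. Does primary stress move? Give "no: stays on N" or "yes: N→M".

no: stays on 1

Base `bi.ko:.kru.da.blu:` (5 syllables):
  The word has 5 syllables; the first syllable is syllable 1 (bi).
  → primary stress on syllable 1.
Suffixed `bi.ko:.kru.da.blu:.lu:` (6 syllables):
  The word has 6 syllables; the first syllable is syllable 1 (bi).
  → primary stress on syllable 1.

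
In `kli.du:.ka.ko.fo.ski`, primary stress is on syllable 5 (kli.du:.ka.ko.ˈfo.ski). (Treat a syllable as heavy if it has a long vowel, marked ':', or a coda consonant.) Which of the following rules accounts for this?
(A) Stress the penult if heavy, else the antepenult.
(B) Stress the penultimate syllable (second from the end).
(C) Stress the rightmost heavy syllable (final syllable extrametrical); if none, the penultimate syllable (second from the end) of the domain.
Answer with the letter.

B

Rule A → syllable 4 (observed: 5).
Rule B → syllable 5 ✓.
Rule C → syllable 2 (observed: 5).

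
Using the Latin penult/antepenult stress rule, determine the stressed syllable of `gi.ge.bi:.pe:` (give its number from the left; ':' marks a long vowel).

3

Classical Latin: stress the penult if heavy (long vowel or closed), else the antepenult.
Weights: 2 ge L, 3 bi: H, 4 pe: H.
The penult (syllable 3, bi:) is heavy, so it takes stress.
Stress on syllable 3: gi.ge.ˈbi:.pe:.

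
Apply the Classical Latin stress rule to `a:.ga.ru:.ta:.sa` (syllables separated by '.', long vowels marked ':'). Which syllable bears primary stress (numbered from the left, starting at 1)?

Classical Latin: stress the penult if heavy (long vowel or closed), else the antepenult.
Weights: 3 ru: H, 4 ta: H, 5 sa L.
The penult (syllable 4, ta:) is heavy, so it takes stress.
Stress on syllable 4: a:.ga.ru:.ˈta:.sa.

4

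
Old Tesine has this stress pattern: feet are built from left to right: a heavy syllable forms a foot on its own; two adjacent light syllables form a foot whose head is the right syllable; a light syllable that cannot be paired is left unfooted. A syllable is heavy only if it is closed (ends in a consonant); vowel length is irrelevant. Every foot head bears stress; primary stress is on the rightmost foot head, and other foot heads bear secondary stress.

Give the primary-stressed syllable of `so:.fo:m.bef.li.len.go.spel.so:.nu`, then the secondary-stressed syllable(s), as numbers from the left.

primary 9, secondary 2, 3, 5, 7

Weights: 1 so: L, 2 fo:m H, 3 bef H, 4 li L, 5 len H, 6 go L, 7 spel H, 8 so: L, 9 nu L.
Parse left to right (heavy = foot alone; LL = one foot; stranded L unfooted): so: (ˈfo:m) (ˈbef) li (ˈlen) go (ˈspel) (so:.ˈnu).
Foot heads: 2, 3, 5, 7, 9.
Primary stress on the rightmost head = syllable 9.
Secondary stress on 2, 3, 5, 7: so:.ˌfo:m.ˌbef.li.ˌlen.go.ˌspel.so:.ˈnu.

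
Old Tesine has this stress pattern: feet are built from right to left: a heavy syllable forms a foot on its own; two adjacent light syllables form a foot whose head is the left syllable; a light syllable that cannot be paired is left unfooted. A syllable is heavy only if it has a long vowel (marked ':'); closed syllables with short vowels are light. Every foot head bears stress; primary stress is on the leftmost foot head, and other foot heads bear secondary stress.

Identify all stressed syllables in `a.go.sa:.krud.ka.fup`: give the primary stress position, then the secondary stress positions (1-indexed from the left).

primary 1, secondary 3, 5

Weights: 1 a L, 2 go L, 3 sa: H, 4 krud L, 5 ka L, 6 fup L.
Parse right to left (heavy = foot alone; LL = one foot; stranded L unfooted): (ˈa.go) (ˈsa:) krud (ˈka.fup).
Foot heads: 1, 3, 5.
Primary stress on the leftmost head = syllable 1.
Secondary stress on 3, 5: ˈa.go.ˌsa:.krud.ˌka.fup.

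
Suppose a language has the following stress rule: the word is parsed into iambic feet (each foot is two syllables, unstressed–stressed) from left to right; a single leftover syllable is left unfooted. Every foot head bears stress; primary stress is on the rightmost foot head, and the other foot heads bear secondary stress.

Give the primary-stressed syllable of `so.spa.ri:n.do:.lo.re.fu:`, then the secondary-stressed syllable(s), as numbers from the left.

Parse left to right into iambic (σˈσ) feet: (so.ˈspa) (ri:n.ˈdo:) (lo.ˈre) fu:. Syllable 7 is left unfooted.
Foot heads (stressed positions): 2, 4, 6.
End Rule Rightmost: primary stress on the rightmost head = syllable 6.
Secondary stress on 2, 4: so.ˌspa.ri:n.ˌdo:.lo.ˈre.fu:.

primary 6, secondary 2, 4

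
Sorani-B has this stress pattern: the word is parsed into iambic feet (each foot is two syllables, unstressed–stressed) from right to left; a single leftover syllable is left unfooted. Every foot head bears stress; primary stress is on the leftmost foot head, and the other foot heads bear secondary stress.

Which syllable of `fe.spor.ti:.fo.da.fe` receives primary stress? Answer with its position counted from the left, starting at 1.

2

Parse right to left into iambic (σˈσ) feet: (fe.ˈspor) (ti:.ˈfo) (da.ˈfe).
Foot heads (stressed positions): 2, 4, 6.
End Rule Leftmost: primary stress on the leftmost head = syllable 2.
Primary stress: syllable 2 → fe.ˈspor.ti:.fo.da.fe.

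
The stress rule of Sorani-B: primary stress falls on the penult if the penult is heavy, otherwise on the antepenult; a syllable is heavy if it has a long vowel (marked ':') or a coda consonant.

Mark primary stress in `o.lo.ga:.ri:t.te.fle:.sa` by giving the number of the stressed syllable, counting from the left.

Weights: 5 te L, 6 fle: H, 7 sa L.
The penult (syllable 6, fle:) is heavy, so it takes stress.
Primary stress: syllable 6 → o.lo.ga:.ri:t.te.ˈfle:.sa.

6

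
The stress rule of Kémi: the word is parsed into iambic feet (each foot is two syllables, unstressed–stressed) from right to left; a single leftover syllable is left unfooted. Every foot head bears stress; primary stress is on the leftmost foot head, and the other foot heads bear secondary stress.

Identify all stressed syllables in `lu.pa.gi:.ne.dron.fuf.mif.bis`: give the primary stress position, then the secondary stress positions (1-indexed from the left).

Parse right to left into iambic (σˈσ) feet: (lu.ˈpa) (gi:.ˈne) (dron.ˈfuf) (mif.ˈbis).
Foot heads (stressed positions): 2, 4, 6, 8.
End Rule Leftmost: primary stress on the leftmost head = syllable 2.
Secondary stress on 4, 6, 8: lu.ˈpa.gi:.ˌne.dron.ˌfuf.mif.ˌbis.

primary 2, secondary 4, 6, 8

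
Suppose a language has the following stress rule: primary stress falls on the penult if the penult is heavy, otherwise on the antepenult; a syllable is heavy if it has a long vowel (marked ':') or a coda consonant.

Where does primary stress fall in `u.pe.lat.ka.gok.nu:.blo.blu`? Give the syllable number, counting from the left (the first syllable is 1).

Weights: 6 nu: H, 7 blo L, 8 blu L.
The penult (syllable 7, blo) is light, so stress falls on the antepenult (syllable 6, nu:).
Primary stress: syllable 6 → u.pe.lat.ka.gok.ˈnu:.blo.blu.

6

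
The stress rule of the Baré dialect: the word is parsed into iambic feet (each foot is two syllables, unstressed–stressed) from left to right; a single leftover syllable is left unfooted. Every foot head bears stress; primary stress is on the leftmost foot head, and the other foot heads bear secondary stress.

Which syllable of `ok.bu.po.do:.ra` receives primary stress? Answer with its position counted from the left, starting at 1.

2

Parse left to right into iambic (σˈσ) feet: (ok.ˈbu) (po.ˈdo:) ra. Syllable 5 is left unfooted.
Foot heads (stressed positions): 2, 4.
End Rule Leftmost: primary stress on the leftmost head = syllable 2.
Primary stress: syllable 2 → ok.ˈbu.po.do:.ra.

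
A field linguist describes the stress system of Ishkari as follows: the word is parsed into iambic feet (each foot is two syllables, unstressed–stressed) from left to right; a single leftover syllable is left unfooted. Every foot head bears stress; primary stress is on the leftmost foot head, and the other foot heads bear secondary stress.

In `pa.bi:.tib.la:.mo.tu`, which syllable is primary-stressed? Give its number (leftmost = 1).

2

Parse left to right into iambic (σˈσ) feet: (pa.ˈbi:) (tib.ˈla:) (mo.ˈtu).
Foot heads (stressed positions): 2, 4, 6.
End Rule Leftmost: primary stress on the leftmost head = syllable 2.
Primary stress: syllable 2 → pa.ˈbi:.tib.la:.mo.tu.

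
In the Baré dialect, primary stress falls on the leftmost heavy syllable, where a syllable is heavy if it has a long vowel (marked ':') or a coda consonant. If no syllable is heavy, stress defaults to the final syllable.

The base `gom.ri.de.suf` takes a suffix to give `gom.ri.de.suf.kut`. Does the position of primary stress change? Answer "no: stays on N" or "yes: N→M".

Base `gom.ri.de.suf` (4 syllables):
  Weights: 1 gom H, 2 ri L, 3 de L, 4 suf H.
  Heavy syllables in the domain: 1, 4. The leftmost is syllable 1 (gom).
  → primary stress on syllable 1.
Suffixed `gom.ri.de.suf.kut` (5 syllables):
  Weights: 1 gom H, 2 ri L, 3 de L, 4 suf H, 5 kut H.
  Heavy syllables in the domain: 1, 4, 5. The leftmost is syllable 1 (gom).
  → primary stress on syllable 1.

no: stays on 1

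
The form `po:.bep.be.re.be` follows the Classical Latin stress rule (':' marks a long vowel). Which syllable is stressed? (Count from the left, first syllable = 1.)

3

Classical Latin: stress the penult if heavy (long vowel or closed), else the antepenult.
Weights: 3 be L, 4 re L, 5 be L.
The penult (syllable 4, re) is light, so stress falls on the antepenult (syllable 3, be).
Stress on syllable 3: po:.bep.ˈbe.re.be.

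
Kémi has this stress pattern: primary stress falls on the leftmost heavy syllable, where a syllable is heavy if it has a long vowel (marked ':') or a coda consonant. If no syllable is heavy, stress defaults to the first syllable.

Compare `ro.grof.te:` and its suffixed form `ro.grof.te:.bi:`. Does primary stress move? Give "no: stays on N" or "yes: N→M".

no: stays on 2

Base `ro.grof.te:` (3 syllables):
  Weights: 1 ro L, 2 grof H, 3 te: H.
  Heavy syllables in the domain: 2, 3. The leftmost is syllable 2 (grof).
  → primary stress on syllable 2.
Suffixed `ro.grof.te:.bi:` (4 syllables):
  Weights: 1 ro L, 2 grof H, 3 te: H, 4 bi: H.
  Heavy syllables in the domain: 2, 3, 4. The leftmost is syllable 2 (grof).
  → primary stress on syllable 2.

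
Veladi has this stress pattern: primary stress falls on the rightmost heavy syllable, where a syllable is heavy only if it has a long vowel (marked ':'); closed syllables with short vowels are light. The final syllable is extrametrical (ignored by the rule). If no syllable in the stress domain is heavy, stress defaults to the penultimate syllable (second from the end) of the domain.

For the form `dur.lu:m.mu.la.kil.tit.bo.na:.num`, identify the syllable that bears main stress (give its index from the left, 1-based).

The final syllable (9, num) is extrametrical; the stress domain is syllables 1–8.
Weights: 1 dur L, 2 lu:m H, 3 mu L, 4 la L, 5 kil L, 6 tit L, 7 bo L, 8 na: H.
Heavy syllables in the domain: 2, 8. The rightmost is syllable 8 (na:).
Primary stress: syllable 8 → dur.lu:m.mu.la.kil.tit.bo.ˈna:.num.

8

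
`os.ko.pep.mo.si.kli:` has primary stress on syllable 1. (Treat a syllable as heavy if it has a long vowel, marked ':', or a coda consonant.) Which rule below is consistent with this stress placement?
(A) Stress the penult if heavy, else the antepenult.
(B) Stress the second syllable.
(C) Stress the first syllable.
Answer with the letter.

Rule A → syllable 4 (observed: 1).
Rule B → syllable 2 (observed: 1).
Rule C → syllable 1 ✓.

C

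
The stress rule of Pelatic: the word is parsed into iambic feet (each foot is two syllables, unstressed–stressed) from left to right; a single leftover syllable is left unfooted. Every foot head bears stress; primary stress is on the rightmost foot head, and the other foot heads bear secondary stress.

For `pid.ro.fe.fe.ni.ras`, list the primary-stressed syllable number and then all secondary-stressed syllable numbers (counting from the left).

Parse left to right into iambic (σˈσ) feet: (pid.ˈro) (fe.ˈfe) (ni.ˈras).
Foot heads (stressed positions): 2, 4, 6.
End Rule Rightmost: primary stress on the rightmost head = syllable 6.
Secondary stress on 2, 4: pid.ˌro.fe.ˌfe.ni.ˈras.

primary 6, secondary 2, 4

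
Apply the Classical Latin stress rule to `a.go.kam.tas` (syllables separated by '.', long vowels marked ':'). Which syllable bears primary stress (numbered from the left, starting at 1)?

3

Classical Latin: stress the penult if heavy (long vowel or closed), else the antepenult.
Weights: 2 go L, 3 kam H, 4 tas H.
The penult (syllable 3, kam) is heavy, so it takes stress.
Stress on syllable 3: a.go.ˈkam.tas.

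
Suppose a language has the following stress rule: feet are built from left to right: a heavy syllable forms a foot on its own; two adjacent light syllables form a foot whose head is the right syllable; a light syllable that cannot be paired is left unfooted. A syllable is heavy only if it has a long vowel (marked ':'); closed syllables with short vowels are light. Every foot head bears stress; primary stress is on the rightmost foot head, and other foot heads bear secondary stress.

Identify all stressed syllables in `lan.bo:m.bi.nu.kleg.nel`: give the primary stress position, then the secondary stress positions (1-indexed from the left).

Weights: 1 lan L, 2 bo:m H, 3 bi L, 4 nu L, 5 kleg L, 6 nel L.
Parse left to right (heavy = foot alone; LL = one foot; stranded L unfooted): lan (ˈbo:m) (bi.ˈnu) (kleg.ˈnel).
Foot heads: 2, 4, 6.
Primary stress on the rightmost head = syllable 6.
Secondary stress on 2, 4: lan.ˌbo:m.bi.ˌnu.kleg.ˈnel.

primary 6, secondary 2, 4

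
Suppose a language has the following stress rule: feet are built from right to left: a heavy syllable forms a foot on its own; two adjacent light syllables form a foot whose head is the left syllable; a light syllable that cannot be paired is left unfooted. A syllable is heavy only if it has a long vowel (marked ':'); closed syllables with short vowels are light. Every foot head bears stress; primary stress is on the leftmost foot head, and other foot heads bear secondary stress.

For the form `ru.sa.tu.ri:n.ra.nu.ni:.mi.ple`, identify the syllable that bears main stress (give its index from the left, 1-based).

Weights: 1 ru L, 2 sa L, 3 tu L, 4 ri:n H, 5 ra L, 6 nu L, 7 ni: H, 8 mi L, 9 ple L.
Parse right to left (heavy = foot alone; LL = one foot; stranded L unfooted): ru (ˈsa.tu) (ˈri:n) (ˈra.nu) (ˈni:) (ˈmi.ple).
Foot heads: 2, 4, 5, 7, 8.
Primary stress on the leftmost head = syllable 2.
Primary stress: syllable 2 → ru.ˈsa.tu.ri:n.ra.nu.ni:.mi.ple.

2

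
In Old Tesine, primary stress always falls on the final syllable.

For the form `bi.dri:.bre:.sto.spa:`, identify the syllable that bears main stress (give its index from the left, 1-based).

5

The word has 5 syllables; the final syllable is syllable 5 (spa:).
Primary stress: syllable 5 → bi.dri:.bre:.sto.ˈspa:.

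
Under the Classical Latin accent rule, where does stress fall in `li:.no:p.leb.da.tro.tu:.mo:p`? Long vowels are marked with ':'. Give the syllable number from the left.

Classical Latin: stress the penult if heavy (long vowel or closed), else the antepenult.
Weights: 5 tro L, 6 tu: H, 7 mo:p H.
The penult (syllable 6, tu:) is heavy, so it takes stress.
Stress on syllable 6: li:.no:p.leb.da.tro.ˈtu:.mo:p.

6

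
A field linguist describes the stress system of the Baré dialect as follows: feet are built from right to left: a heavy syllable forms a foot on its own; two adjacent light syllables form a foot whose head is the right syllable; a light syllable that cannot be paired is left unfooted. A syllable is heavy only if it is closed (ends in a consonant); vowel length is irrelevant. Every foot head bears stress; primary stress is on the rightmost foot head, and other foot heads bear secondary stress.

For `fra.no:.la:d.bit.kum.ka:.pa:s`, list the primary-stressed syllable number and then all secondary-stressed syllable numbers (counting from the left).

primary 7, secondary 2, 3, 4, 5

Weights: 1 fra L, 2 no: L, 3 la:d H, 4 bit H, 5 kum H, 6 ka: L, 7 pa:s H.
Parse right to left (heavy = foot alone; LL = one foot; stranded L unfooted): (fra.ˈno:) (ˈla:d) (ˈbit) (ˈkum) ka: (ˈpa:s).
Foot heads: 2, 3, 4, 5, 7.
Primary stress on the rightmost head = syllable 7.
Secondary stress on 2, 3, 4, 5: fra.ˌno:.ˌla:d.ˌbit.ˌkum.ka:.ˈpa:s.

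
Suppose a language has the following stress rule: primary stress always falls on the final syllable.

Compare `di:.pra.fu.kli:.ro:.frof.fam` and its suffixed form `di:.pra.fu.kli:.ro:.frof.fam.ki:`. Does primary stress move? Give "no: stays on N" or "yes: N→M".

yes: 7→8

Base `di:.pra.fu.kli:.ro:.frof.fam` (7 syllables):
  The word has 7 syllables; the final syllable is syllable 7 (fam).
  → primary stress on syllable 7.
Suffixed `di:.pra.fu.kli:.ro:.frof.fam.ki:` (8 syllables):
  The word has 8 syllables; the final syllable is syllable 8 (ki:).
  → primary stress on syllable 8.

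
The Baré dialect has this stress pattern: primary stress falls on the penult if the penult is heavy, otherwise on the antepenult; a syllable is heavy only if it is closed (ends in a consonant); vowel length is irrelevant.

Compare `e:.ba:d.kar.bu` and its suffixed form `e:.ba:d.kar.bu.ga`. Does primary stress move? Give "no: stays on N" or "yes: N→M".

Base `e:.ba:d.kar.bu` (4 syllables):
  Weights: 2 ba:d H, 3 kar H, 4 bu L.
  The penult (syllable 3, kar) is heavy, so it takes stress.
  → primary stress on syllable 3.
Suffixed `e:.ba:d.kar.bu.ga` (5 syllables):
  Weights: 3 kar H, 4 bu L, 5 ga L.
  The penult (syllable 4, bu) is light, so stress falls on the antepenult (syllable 3, kar).
  → primary stress on syllable 3.

no: stays on 3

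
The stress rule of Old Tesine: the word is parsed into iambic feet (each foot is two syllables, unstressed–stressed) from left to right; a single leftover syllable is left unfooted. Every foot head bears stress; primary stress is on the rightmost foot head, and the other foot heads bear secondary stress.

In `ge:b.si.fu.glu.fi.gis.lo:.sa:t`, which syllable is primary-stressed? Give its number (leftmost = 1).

8

Parse left to right into iambic (σˈσ) feet: (ge:b.ˈsi) (fu.ˈglu) (fi.ˈgis) (lo:.ˈsa:t).
Foot heads (stressed positions): 2, 4, 6, 8.
End Rule Rightmost: primary stress on the rightmost head = syllable 8.
Primary stress: syllable 8 → ge:b.si.fu.glu.fi.gis.lo:.ˈsa:t.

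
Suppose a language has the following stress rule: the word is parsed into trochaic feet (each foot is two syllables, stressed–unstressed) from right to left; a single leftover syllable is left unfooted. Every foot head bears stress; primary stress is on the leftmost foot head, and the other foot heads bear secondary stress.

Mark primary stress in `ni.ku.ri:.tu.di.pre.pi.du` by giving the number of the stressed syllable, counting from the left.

Parse right to left into trochaic (ˈσσ) feet: (ˈni.ku) (ˈri:.tu) (ˈdi.pre) (ˈpi.du).
Foot heads (stressed positions): 1, 3, 5, 7.
End Rule Leftmost: primary stress on the leftmost head = syllable 1.
Primary stress: syllable 1 → ˈni.ku.ri:.tu.di.pre.pi.du.

1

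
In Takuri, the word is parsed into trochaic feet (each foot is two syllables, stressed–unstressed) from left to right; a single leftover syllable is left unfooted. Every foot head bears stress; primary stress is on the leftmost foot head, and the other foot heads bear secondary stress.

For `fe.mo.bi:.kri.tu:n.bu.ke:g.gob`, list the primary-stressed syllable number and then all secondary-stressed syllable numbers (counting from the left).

Parse left to right into trochaic (ˈσσ) feet: (ˈfe.mo) (ˈbi:.kri) (ˈtu:n.bu) (ˈke:g.gob).
Foot heads (stressed positions): 1, 3, 5, 7.
End Rule Leftmost: primary stress on the leftmost head = syllable 1.
Secondary stress on 3, 5, 7: ˈfe.mo.ˌbi:.kri.ˌtu:n.bu.ˌke:g.gob.

primary 1, secondary 3, 5, 7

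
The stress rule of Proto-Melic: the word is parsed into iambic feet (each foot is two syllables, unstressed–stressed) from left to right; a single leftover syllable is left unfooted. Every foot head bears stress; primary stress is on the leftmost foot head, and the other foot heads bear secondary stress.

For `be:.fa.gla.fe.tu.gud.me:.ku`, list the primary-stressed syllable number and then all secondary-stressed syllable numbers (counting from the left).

primary 2, secondary 4, 6, 8

Parse left to right into iambic (σˈσ) feet: (be:.ˈfa) (gla.ˈfe) (tu.ˈgud) (me:.ˈku).
Foot heads (stressed positions): 2, 4, 6, 8.
End Rule Leftmost: primary stress on the leftmost head = syllable 2.
Secondary stress on 4, 6, 8: be:.ˈfa.gla.ˌfe.tu.ˌgud.me:.ˌku.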